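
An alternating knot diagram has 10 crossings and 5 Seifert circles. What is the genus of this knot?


For alternating knots, g = (c - s + 1)/2.
= (10 - 5 + 1)/2
= 6/2 = 3

3


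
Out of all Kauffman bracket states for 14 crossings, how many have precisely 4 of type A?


We choose which 4 of 14 crossings get A-smoothings.
C(14, 4) = 14! / (4! * 10!)
= 1001

1001


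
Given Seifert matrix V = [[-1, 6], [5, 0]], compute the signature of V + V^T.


Step 1: V + V^T = [[-2, 11], [11, 0]]
Step 2: trace = -2, det = -121
Step 3: Discriminant = (-2)^2 - 4*(-121) = 488
Step 4: Eigenvalues: 10.0454, -12.0454
Step 5: Signature = (# positive eigenvalues) - (# negative eigenvalues) = 0

0


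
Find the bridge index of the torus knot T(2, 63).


The bridge number of T(p,q) is min(p,q).
min(2, 63) = 2

2


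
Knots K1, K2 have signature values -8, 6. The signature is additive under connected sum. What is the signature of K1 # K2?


The signature is additive under connected sum.
signature(K1 # K2) = (-8) + (6)
= -2

-2


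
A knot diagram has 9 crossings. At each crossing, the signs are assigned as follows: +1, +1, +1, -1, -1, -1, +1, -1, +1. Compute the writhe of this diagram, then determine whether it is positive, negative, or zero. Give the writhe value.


Step 1: Count positive crossings (+1).
Positive crossings: 5
Step 2: Count negative crossings (-1).
Negative crossings: 4
Step 3: Writhe = (positive) - (negative)
w = 5 - 4 = 1
Step 4: |w| = 1, and w is positive

1


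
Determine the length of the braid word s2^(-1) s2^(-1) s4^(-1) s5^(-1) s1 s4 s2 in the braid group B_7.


The word length counts the number of generators (including inverses).
Listing each generator: s2^(-1), s2^(-1), s4^(-1), s5^(-1), s1, s4, s2
There are 7 generators in this braid word.

7


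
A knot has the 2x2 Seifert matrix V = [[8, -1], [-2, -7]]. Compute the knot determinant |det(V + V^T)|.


Step 1: Form V + V^T where V = [[8, -1], [-2, -7]]
  V^T = [[8, -2], [-1, -7]]
  V + V^T = [[16, -3], [-3, -14]]
Step 2: det(V + V^T) = 16*(-14) - (-3)*(-3)
  = -224 - 9 = -233
Step 3: Knot determinant = |det(V + V^T)| = |-233| = 233

233


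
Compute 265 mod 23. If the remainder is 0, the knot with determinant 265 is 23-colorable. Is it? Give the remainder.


Step 1: A knot is p-colorable if and only if p divides its determinant.
Step 2: Compute 265 mod 23.
265 = 11 * 23 + 12
Step 3: 265 mod 23 = 12
Step 4: The knot is 23-colorable: no

12


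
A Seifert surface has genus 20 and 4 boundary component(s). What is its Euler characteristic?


chi = 2 - 2g - b
= 2 - 2*20 - 4
= 2 - 40 - 4 = -42

-42


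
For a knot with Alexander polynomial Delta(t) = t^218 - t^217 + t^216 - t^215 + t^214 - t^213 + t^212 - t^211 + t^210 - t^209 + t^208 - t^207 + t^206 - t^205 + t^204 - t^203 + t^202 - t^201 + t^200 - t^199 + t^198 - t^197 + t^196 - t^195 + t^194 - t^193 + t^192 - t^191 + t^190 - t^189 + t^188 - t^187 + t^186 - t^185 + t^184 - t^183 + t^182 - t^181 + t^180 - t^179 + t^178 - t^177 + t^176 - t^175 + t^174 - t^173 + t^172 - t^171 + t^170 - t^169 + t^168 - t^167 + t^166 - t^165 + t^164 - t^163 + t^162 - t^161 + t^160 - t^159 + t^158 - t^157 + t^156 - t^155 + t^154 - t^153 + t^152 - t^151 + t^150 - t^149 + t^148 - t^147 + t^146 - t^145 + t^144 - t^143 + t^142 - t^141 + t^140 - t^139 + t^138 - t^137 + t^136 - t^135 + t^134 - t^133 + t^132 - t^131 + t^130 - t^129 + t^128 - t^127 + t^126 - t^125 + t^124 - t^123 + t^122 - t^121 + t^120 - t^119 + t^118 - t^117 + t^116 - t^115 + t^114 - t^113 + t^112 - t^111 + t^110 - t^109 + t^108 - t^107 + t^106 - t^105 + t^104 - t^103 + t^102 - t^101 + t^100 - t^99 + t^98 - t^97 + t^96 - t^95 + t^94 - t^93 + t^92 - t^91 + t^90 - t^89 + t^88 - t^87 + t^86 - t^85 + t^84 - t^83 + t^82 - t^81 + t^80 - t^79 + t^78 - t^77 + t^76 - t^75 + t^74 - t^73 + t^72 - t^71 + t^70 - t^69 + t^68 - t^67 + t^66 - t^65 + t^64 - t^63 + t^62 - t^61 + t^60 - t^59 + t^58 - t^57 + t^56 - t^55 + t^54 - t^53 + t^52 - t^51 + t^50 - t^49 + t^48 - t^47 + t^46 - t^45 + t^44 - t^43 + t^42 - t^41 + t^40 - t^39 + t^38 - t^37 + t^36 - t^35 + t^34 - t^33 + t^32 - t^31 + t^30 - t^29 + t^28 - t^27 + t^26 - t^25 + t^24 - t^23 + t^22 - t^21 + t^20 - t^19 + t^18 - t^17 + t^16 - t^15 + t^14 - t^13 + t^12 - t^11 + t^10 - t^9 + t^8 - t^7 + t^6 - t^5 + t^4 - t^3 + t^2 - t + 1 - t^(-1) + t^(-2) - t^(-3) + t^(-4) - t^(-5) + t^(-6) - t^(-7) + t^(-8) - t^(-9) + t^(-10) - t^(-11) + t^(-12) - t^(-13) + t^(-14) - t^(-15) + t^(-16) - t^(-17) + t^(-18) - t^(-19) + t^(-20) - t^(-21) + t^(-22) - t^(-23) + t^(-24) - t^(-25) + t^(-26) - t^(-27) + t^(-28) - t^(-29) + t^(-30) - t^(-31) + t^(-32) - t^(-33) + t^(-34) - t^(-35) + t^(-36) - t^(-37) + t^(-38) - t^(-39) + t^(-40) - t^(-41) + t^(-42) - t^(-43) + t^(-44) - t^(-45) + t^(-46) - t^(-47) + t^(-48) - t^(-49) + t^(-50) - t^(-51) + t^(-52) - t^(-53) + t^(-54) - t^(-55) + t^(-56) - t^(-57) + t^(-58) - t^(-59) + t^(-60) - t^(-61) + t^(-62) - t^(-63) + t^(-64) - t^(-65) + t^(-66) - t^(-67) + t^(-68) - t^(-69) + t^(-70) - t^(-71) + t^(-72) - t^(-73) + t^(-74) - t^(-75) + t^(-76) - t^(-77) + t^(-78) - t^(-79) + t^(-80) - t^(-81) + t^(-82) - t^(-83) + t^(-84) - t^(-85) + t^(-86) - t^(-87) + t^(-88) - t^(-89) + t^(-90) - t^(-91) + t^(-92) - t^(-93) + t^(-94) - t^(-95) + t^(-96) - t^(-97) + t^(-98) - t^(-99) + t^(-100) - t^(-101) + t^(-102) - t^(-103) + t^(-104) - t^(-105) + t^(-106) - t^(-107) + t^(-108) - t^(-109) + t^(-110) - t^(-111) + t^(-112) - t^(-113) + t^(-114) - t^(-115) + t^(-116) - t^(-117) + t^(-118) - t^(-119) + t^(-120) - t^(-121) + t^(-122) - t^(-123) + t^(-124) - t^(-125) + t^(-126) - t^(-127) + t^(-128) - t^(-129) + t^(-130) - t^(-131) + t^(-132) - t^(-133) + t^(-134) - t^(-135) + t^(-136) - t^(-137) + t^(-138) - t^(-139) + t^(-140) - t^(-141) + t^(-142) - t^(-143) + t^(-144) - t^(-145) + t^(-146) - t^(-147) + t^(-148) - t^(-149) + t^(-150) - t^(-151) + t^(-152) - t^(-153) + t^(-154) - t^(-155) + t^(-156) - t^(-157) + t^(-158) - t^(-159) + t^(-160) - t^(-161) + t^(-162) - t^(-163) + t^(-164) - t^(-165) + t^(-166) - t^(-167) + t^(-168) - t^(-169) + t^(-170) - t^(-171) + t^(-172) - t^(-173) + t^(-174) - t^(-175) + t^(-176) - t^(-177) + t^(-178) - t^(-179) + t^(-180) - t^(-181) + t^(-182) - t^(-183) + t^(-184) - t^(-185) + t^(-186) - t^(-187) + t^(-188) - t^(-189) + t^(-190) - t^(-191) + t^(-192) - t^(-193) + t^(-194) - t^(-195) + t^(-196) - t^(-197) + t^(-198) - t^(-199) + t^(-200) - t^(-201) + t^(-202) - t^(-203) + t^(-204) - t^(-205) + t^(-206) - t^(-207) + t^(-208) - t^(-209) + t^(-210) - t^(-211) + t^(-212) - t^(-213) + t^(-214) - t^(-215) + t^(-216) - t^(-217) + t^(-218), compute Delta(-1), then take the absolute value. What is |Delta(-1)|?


Step 1: The polynomial has 437 terms with alternating signs, exponents from 218 down to -218.
Step 2: Substitute t = -1. The i-th term has coefficient (-1)^i and exponent (m-i),
  so its value is (-1)^i * (-1)^(m-i) = (-1)^m = 1 for every i.
Step 3: All 437 terms equal 1, so Delta(-1) = 437 * (1) = 437
Step 4: |Delta(-1)| = 437

437


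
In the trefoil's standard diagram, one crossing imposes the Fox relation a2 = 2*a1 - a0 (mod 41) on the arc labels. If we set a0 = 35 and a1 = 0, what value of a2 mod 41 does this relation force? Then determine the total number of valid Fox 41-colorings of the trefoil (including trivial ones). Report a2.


Step 1: Apply the given crossing relation 2*a1 - a0 - a2 = 0 (mod 41).
  a2 = 2*a1 - a0 mod 41
  a2 = 2*0 - 35 mod 41
  a2 = 0 - 35 mod 41
  a2 = -35 mod 41 = 6
Step 2: The trefoil has determinant 3.
  Number of Fox p-colorings (p prime) is p^2 if p = 3, else p.
  Since 41 does not divide 3, only trivial (constant) colorings exist.
  (So the trial a0 = 35, a1 = 0 with a0 != a1 does NOT extend to a valid coloring of the whole trefoil: the other two crossing relations require 3*(a1 - a0) = 0 (mod 41), which fails.)
  Total colorings = 41
Step 3: a2 = 6, total Fox 41-colorings = 41

6


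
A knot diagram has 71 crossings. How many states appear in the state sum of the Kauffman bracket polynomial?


Each crossing contributes 2 choices (A-smoothing or B-smoothing).
Total states = 2^71 = 2361183241434822606848

2361183241434822606848


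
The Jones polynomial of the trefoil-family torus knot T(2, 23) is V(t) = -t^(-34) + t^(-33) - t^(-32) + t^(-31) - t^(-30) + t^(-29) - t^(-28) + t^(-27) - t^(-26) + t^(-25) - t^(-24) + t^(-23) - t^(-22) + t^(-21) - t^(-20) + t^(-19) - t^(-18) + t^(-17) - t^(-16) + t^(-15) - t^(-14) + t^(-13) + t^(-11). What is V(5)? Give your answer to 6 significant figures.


Substituting t = 5 into V(t) = -t^(-34) + t^(-33) - t^(-32) + t^(-31) - t^(-30) + t^(-29) - t^(-28) + t^(-27) - t^(-26) + t^(-25) - t^(-24) + t^(-23) - t^(-22) + t^(-21) - t^(-20) + t^(-19) - t^(-18) + t^(-17) - t^(-16) + t^(-15) - t^(-14) + t^(-13) + t^(-11):
  (-)t^(-34) = -1.71799e-24
  (+)t^(-33) = 8.58993e-24
  (-)t^(-32) = -4.29497e-23
  (+)t^(-31) = 2.14748e-22
  (-)t^(-30) = -1.07374e-21
  (+)t^(-29) = 5.36871e-21
  (-)t^(-28) = -2.68435e-20
  (+)t^(-27) = 1.34218e-19
  (-)t^(-26) = -6.71089e-19
  (+)t^(-25) = 3.35544e-18
  (-)t^(-24) = -1.67772e-17
  (+)t^(-23) = 8.38861e-17
  (-)t^(-22) = -4.1943e-16
  (+)t^(-21) = 2.09715e-15
  (-)t^(-20) = -1.04858e-14
  (+)t^(-19) = 5.24288e-14
  (-)t^(-18) = -2.62144e-13
  (+)t^(-17) = 1.31072e-12
  (-)t^(-16) = -6.5536e-12
  (+)t^(-15) = 3.2768e-11
  (-)t^(-14) = -1.6384e-10
  (+)t^(-13) = 8.192e-10
  (+)t^(-11) = 2.048e-08
Sum = (-1.71799e-24) + (8.58993e-24) + (-4.29497e-23) + (2.14748e-22) + (-1.07374e-21) + (5.36871e-21) + (-2.68435e-20) + (1.34218e-19) + (-6.71089e-19) + (3.35544e-18) + (-1.67772e-17) + (8.38861e-17) + (-4.1943e-16) + (2.09715e-15) + (-1.04858e-14) + (5.24288e-14) + (-2.62144e-13) + (1.31072e-12) + (-6.5536e-12) + (3.2768e-11) + (-1.6384e-10) + (8.192e-10) + (2.048e-08)
= 2.116266667e-08
Rounded to 6 significant figures: 2.11627e-08

2.11627e-08


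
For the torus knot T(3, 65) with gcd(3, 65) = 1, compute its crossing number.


For a torus knot T(p, q) with gcd(p,q)=1,
the crossing number is min(p*(q-1), q*(p-1)).
p*(q-1) = 3*64 = 192
q*(p-1) = 65*2 = 130
min(192, 130) = 130

130


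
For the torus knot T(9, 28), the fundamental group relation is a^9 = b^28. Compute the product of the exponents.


The relation is a^9 = b^28.
Product of exponents = 9 * 28
= 252

252


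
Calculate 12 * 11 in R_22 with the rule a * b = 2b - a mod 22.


12 * 11 = 2*11 - 12 mod 22
= 22 - 12 mod 22
= 10 mod 22 = 10

10


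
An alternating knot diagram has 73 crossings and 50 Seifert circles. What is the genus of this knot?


For alternating knots, g = (c - s + 1)/2.
= (73 - 50 + 1)/2
= 24/2 = 12

12


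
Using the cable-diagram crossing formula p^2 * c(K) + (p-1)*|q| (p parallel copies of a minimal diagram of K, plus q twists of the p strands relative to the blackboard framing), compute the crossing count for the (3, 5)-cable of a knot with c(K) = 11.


Step 1: Each of the c(K) crossings of the companion diagram becomes p*p = p^2 crossings among the p parallel strands, and each of the |q| twists s_1 s_2 ... s_(p-1) adds (p-1) crossings.
  Crossings = p^2 * c(K) + (p-1)*|q|
Step 2: = 3^2 * 11 + (3-1)*5
Step 3: = 9*11 + 2*5
Step 4: = 99 + 10 = 109

109


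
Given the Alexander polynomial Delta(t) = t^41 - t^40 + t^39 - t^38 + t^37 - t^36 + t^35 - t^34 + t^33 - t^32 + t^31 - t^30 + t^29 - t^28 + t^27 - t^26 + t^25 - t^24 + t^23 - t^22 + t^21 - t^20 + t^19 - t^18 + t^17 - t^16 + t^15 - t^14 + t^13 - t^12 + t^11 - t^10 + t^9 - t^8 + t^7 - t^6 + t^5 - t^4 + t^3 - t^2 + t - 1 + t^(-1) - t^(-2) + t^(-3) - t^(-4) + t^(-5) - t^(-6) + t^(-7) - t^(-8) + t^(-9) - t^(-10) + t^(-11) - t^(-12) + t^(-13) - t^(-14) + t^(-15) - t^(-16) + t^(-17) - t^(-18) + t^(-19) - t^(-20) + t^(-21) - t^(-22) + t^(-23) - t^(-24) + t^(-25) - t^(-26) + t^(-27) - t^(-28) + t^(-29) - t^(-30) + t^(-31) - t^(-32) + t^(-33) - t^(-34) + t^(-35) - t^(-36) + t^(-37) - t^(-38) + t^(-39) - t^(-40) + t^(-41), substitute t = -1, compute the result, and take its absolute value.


Step 1: The polynomial has 83 terms with alternating signs, exponents from 41 down to -41.
Step 2: Substitute t = -1. The i-th term has coefficient (-1)^i and exponent (m-i),
  so its value is (-1)^i * (-1)^(m-i) = (-1)^m = -1 for every i.
Step 3: All 83 terms equal -1, so Delta(-1) = 83 * (-1) = -83
Step 4: |Delta(-1)| = 83

83


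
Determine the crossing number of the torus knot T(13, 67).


For a torus knot T(p, q) with gcd(p,q)=1,
the crossing number is min(p*(q-1), q*(p-1)).
p*(q-1) = 13*66 = 858
q*(p-1) = 67*12 = 804
min(858, 804) = 804

804


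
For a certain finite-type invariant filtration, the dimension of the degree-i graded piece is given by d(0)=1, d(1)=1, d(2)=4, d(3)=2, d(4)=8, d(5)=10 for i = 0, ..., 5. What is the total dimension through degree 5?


Total dimension = d(0) + d(1) + ... + d(5)
= 1 + 1 + 4 + 2 + 8 + 10
= 26

26


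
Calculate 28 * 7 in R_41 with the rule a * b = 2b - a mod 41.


28 * 7 = 2*7 - 28 mod 41
= 14 - 28 mod 41
= -14 mod 41 = 27

27


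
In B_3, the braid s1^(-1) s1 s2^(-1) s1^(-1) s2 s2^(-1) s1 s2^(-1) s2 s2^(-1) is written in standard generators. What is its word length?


The word length counts the number of generators (including inverses).
Listing each generator: s1^(-1), s1, s2^(-1), s1^(-1), s2, s2^(-1), s1, s2^(-1), s2, s2^(-1)
There are 10 generators in this braid word.

10


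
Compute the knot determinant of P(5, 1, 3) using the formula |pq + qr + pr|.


Step 1: Compute pq + qr + pr.
pq = 5*1 = 5
qr = 1*3 = 3
pr = 5*3 = 15
pq + qr + pr = 5 + 3 + 15 = 23
Step 2: Take absolute value.
det(P(5,1,3)) = |23| = 23

23


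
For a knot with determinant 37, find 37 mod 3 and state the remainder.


Step 1: A knot is p-colorable if and only if p divides its determinant.
Step 2: Compute 37 mod 3.
37 = 12 * 3 + 1
Step 3: 37 mod 3 = 1
Step 4: The knot is 3-colorable: no

1


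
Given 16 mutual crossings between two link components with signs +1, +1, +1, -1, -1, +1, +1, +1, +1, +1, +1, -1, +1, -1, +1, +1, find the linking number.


Step 1: Count positive crossings: 12
Step 2: Count negative crossings: 4
Step 3: Sum of signs = 12 - 4 = 8
Step 4: Linking number = sum/2 = 8/2 = 4

4


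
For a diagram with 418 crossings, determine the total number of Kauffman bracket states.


Each crossing contributes 2 choices (A-smoothing or B-smoothing).
Total states = 2^418 = 676921312041214565326761275425557544784286395355423968547480366360991530225982818124993751490268451683933401113623918903558144

676921312041214565326761275425557544784286395355423968547480366360991530225982818124993751490268451683933401113623918903558144


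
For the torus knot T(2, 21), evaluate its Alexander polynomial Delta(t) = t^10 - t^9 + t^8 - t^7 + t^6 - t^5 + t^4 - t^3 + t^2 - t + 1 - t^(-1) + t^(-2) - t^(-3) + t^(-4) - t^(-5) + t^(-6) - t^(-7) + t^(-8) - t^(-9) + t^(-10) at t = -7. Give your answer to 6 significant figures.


Substituting t = -7 into Delta(t) = t^10 - t^9 + t^8 - t^7 + t^6 - t^5 + t^4 - t^3 + t^2 - t + 1 - t^(-1) + t^(-2) - t^(-3) + t^(-4) - t^(-5) + t^(-6) - t^(-7) + t^(-8) - t^(-9) + t^(-10):
Term values: (282475249) + (40353607) + (5764801) + (823543) + (117649) + (16807) + (2401) + (343) + (49) + (7) + (1) + (0.142857) + (0.0204082) + (0.00291545) + (0.000416493) + (5.9499e-05) + (8.49986e-06) + (1.21427e-06) + (1.73467e-07) + (2.47809e-08) + (3.54013e-09)
Sum = 329554457.2
Rounded to 6 significant figures: 3.29554e+08

3.29554e+08


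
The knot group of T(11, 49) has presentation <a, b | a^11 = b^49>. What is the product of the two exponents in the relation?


The relation is a^11 = b^49.
Product of exponents = 11 * 49
= 539

539


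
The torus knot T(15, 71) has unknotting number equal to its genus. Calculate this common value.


For a torus knot T(p,q), both the unknotting number and genus equal (p-1)(q-1)/2.
= (15-1)(71-1)/2
= 14*70/2
= 980/2 = 490

490


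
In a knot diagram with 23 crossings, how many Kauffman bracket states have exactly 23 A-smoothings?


We choose which 23 of 23 crossings get A-smoothings.
C(23, 23) = 23! / (23! * 0!)
= 1

1


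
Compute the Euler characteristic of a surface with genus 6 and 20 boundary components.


chi = 2 - 2g - b
= 2 - 2*6 - 20
= 2 - 12 - 20 = -30

-30


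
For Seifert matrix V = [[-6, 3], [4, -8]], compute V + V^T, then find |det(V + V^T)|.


Step 1: Form V + V^T where V = [[-6, 3], [4, -8]]
  V^T = [[-6, 4], [3, -8]]
  V + V^T = [[-12, 7], [7, -16]]
Step 2: det(V + V^T) = (-12)*(-16) - 7*7
  = 192 - 49 = 143
Step 3: Knot determinant = |det(V + V^T)| = |143| = 143

143


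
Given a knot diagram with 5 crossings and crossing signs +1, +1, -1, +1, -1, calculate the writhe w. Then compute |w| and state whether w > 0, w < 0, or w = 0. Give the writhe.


Step 1: Count positive crossings (+1).
Positive crossings: 3
Step 2: Count negative crossings (-1).
Negative crossings: 2
Step 3: Writhe = (positive) - (negative)
w = 3 - 2 = 1
Step 4: |w| = 1, and w is positive

1


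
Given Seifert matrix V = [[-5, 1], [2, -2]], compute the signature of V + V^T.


Step 1: V + V^T = [[-10, 3], [3, -4]]
Step 2: trace = -14, det = 31
Step 3: Discriminant = (-14)^2 - 4*31 = 72
Step 4: Eigenvalues: -2.75736, -11.2426
Step 5: Signature = (# positive eigenvalues) - (# negative eigenvalues) = -2

-2


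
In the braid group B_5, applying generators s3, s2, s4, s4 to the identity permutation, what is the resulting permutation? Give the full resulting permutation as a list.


Starting with identity [1, 2, 3, 4, 5].
Apply generators in sequence:
  After s3: [1, 2, 4, 3, 5]
  After s2: [1, 4, 2, 3, 5]
  After s4: [1, 4, 2, 5, 3]
  After s4: [1, 4, 2, 3, 5]
Final permutation: [1, 4, 2, 3, 5]

[1, 4, 2, 3, 5]


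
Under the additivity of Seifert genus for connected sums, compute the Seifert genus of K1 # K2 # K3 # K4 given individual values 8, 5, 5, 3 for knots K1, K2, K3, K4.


The Seifert genus is additive under connected sum.
Seifert genus(K1 # K2 # K3 # K4) = (8) + (5) + (5) + (3)
= 21

21


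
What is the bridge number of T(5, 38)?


The bridge number of T(p,q) is min(p,q).
min(5, 38) = 5

5


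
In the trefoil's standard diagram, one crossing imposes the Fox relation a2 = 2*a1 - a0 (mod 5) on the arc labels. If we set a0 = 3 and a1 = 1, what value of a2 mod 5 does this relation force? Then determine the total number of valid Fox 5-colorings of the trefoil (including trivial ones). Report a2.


Step 1: Apply the given crossing relation 2*a1 - a0 - a2 = 0 (mod 5).
  a2 = 2*a1 - a0 mod 5
  a2 = 2*1 - 3 mod 5
  a2 = 2 - 3 mod 5
  a2 = -1 mod 5 = 4
Step 2: The trefoil has determinant 3.
  Number of Fox p-colorings (p prime) is p^2 if p = 3, else p.
  Since 5 does not divide 3, only trivial (constant) colorings exist.
  (So the trial a0 = 3, a1 = 1 with a0 != a1 does NOT extend to a valid coloring of the whole trefoil: the other two crossing relations require 3*(a1 - a0) = 0 (mod 5), which fails.)
  Total colorings = 5
Step 3: a2 = 4, total Fox 5-colorings = 5

4


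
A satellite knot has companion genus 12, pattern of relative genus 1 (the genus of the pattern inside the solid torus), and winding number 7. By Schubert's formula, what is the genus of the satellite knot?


Schubert: g(satellite) = g_rel(pattern) + |winding| * g(companion),
where g_rel(pattern) is the genus of the pattern relative to the solid torus.
= 1 + 7 * 12
= 1 + 84 = 85

85


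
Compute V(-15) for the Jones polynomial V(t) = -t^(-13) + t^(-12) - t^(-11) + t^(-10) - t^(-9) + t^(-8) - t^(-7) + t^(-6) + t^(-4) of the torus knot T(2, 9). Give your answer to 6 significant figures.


Substituting t = -15 into V(t) = -t^(-13) + t^(-12) - t^(-11) + t^(-10) - t^(-9) + t^(-8) - t^(-7) + t^(-6) + t^(-4):
  (-)t^(-13) = 5.13823e-16
  (+)t^(-12) = 7.70735e-15
  (-)t^(-11) = 1.1561e-13
  (+)t^(-10) = 1.73415e-12
  (-)t^(-9) = 2.60123e-11
  (+)t^(-8) = 3.90184e-10
  (-)t^(-7) = 5.85277e-09
  (+)t^(-6) = 8.77915e-08
  (+)t^(-4) = 1.97531e-05
Sum = (5.13823e-16) + (7.70735e-15) + (1.1561e-13) + (1.73415e-12) + (2.60123e-11) + (3.90184e-10) + (5.85277e-09) + (8.77915e-08) + (1.97531e-05)
= 1.984714874e-05
Rounded to 6 significant figures: 1.98471e-05

1.98471e-05


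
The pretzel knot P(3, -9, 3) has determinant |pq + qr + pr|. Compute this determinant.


Step 1: Compute pq + qr + pr.
pq = 3*(-9) = -27
qr = (-9)*3 = -27
pr = 3*3 = 9
pq + qr + pr = -27 + (-27) + 9 = -45
Step 2: Take absolute value.
det(P(3,-9,3)) = |-45| = 45

45


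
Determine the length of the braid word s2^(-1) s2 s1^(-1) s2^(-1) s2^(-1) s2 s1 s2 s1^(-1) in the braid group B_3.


The word length counts the number of generators (including inverses).
Listing each generator: s2^(-1), s2, s1^(-1), s2^(-1), s2^(-1), s2, s1, s2, s1^(-1)
There are 9 generators in this braid word.

9


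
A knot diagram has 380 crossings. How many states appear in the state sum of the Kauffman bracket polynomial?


Each crossing contributes 2 choices (A-smoothing or B-smoothing).
Total states = 2^380 = 2462625387274654950767440006258975862817483704404090416746768337765357610718575663213391640930307227550414249394176

2462625387274654950767440006258975862817483704404090416746768337765357610718575663213391640930307227550414249394176


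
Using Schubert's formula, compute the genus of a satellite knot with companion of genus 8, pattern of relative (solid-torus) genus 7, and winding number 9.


Schubert: g(satellite) = g_rel(pattern) + |winding| * g(companion),
where g_rel(pattern) is the genus of the pattern relative to the solid torus.
= 7 + 9 * 8
= 7 + 72 = 79

79


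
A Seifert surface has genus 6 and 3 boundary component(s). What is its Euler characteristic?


chi = 2 - 2g - b
= 2 - 2*6 - 3
= 2 - 12 - 3 = -13

-13


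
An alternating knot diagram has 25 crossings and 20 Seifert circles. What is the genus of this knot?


For alternating knots, g = (c - s + 1)/2.
= (25 - 20 + 1)/2
= 6/2 = 3

3


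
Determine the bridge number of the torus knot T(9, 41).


The bridge number of T(p,q) is min(p,q).
min(9, 41) = 9

9


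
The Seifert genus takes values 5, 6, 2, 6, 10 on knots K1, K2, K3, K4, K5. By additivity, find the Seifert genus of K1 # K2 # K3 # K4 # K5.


The Seifert genus is additive under connected sum.
Seifert genus(K1 # K2 # K3 # K4 # K5) = (5) + (6) + (2) + (6) + (10)
= 29

29


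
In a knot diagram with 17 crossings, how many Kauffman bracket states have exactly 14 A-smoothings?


We choose which 14 of 17 crossings get A-smoothings.
C(17, 14) = 17! / (14! * 3!)
= 680

680


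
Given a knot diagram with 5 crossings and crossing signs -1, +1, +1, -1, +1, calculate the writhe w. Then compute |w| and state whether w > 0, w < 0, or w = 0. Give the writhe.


Step 1: Count positive crossings (+1).
Positive crossings: 3
Step 2: Count negative crossings (-1).
Negative crossings: 2
Step 3: Writhe = (positive) - (negative)
w = 3 - 2 = 1
Step 4: |w| = 1, and w is positive

1


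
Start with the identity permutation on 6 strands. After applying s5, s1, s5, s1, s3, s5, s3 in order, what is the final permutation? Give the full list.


Starting with identity [1, 2, 3, 4, 5, 6].
Apply generators in sequence:
  After s5: [1, 2, 3, 4, 6, 5]
  After s1: [2, 1, 3, 4, 6, 5]
  After s5: [2, 1, 3, 4, 5, 6]
  After s1: [1, 2, 3, 4, 5, 6]
  After s3: [1, 2, 4, 3, 5, 6]
  After s5: [1, 2, 4, 3, 6, 5]
  After s3: [1, 2, 3, 4, 6, 5]
Final permutation: [1, 2, 3, 4, 6, 5]

[1, 2, 3, 4, 6, 5]


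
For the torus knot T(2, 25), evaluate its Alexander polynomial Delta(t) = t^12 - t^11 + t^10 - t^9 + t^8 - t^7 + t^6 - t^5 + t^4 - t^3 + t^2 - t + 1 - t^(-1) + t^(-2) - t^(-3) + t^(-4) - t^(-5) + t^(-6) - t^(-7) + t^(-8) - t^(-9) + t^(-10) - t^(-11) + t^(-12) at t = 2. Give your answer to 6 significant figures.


Substituting t = 2 into Delta(t) = t^12 - t^11 + t^10 - t^9 + t^8 - t^7 + t^6 - t^5 + t^4 - t^3 + t^2 - t + 1 - t^(-1) + t^(-2) - t^(-3) + t^(-4) - t^(-5) + t^(-6) - t^(-7) + t^(-8) - t^(-9) + t^(-10) - t^(-11) + t^(-12):
Term values: (4096) + (-2048) + (1024) + (-512) + (256) + (-128) + (64) + (-32) + (16) + (-8) + (4) + (-2) + (1) + (-0.5) + (0.25) + (-0.125) + (0.0625) + (-0.03125) + (0.015625) + (-0.0078125) + (0.00390625) + (-0.00195312) + (0.000976562) + (-0.000488281) + (0.000244141)
Sum = 2730.666748
Rounded to 6 significant figures: 2730.67

2730.67


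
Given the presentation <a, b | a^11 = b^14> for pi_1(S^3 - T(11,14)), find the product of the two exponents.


The relation is a^11 = b^14.
Product of exponents = 11 * 14
= 154

154


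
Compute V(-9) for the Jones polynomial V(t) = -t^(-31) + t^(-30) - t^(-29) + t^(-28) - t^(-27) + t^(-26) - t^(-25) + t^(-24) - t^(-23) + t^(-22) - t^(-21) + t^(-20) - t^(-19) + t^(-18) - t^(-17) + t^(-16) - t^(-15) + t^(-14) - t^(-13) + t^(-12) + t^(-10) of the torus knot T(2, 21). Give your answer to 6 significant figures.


Substituting t = -9 into V(t) = -t^(-31) + t^(-30) - t^(-29) + t^(-28) - t^(-27) + t^(-26) - t^(-25) + t^(-24) - t^(-23) + t^(-22) - t^(-21) + t^(-20) - t^(-19) + t^(-18) - t^(-17) + t^(-16) - t^(-15) + t^(-14) - t^(-13) + t^(-12) + t^(-10):
  (-)t^(-31) = 2.62109e-30
  (+)t^(-30) = 2.35898e-29
  (-)t^(-29) = 2.12308e-28
  (+)t^(-28) = 1.91078e-27
  (-)t^(-27) = 1.7197e-26
  (+)t^(-26) = 1.54773e-25
  (-)t^(-25) = 1.39296e-24
  (+)t^(-24) = 1.25366e-23
  (-)t^(-23) = 1.12829e-22
  (+)t^(-22) = 1.01546e-21
  (-)t^(-21) = 9.13918e-21
  (+)t^(-20) = 8.22526e-20
  (-)t^(-19) = 7.40274e-19
  (+)t^(-18) = 6.66246e-18
  (-)t^(-17) = 5.99622e-17
  (+)t^(-16) = 5.3966e-16
  (-)t^(-15) = 4.85694e-15
  (+)t^(-14) = 4.37124e-14
  (-)t^(-13) = 3.93412e-13
  (+)t^(-12) = 3.54071e-12
  (+)t^(-10) = 2.86797e-10
Sum = (2.62109e-30) + (2.35898e-29) + (2.12308e-28) + (1.91078e-27) + (1.7197e-26) + (1.54773e-25) + (1.39296e-24) + (1.25366e-23) + (1.12829e-22) + (1.01546e-21) + (9.13918e-21) + (8.22526e-20) + (7.40274e-19) + (6.66246e-18) + (5.99622e-17) + (5.3966e-16) + (4.85694e-15) + (4.37124e-14) + (3.93412e-13) + (3.54071e-12) + (2.86797e-10)
= 2.907804935e-10
Rounded to 6 significant figures: 2.9078e-10

2.9078e-10


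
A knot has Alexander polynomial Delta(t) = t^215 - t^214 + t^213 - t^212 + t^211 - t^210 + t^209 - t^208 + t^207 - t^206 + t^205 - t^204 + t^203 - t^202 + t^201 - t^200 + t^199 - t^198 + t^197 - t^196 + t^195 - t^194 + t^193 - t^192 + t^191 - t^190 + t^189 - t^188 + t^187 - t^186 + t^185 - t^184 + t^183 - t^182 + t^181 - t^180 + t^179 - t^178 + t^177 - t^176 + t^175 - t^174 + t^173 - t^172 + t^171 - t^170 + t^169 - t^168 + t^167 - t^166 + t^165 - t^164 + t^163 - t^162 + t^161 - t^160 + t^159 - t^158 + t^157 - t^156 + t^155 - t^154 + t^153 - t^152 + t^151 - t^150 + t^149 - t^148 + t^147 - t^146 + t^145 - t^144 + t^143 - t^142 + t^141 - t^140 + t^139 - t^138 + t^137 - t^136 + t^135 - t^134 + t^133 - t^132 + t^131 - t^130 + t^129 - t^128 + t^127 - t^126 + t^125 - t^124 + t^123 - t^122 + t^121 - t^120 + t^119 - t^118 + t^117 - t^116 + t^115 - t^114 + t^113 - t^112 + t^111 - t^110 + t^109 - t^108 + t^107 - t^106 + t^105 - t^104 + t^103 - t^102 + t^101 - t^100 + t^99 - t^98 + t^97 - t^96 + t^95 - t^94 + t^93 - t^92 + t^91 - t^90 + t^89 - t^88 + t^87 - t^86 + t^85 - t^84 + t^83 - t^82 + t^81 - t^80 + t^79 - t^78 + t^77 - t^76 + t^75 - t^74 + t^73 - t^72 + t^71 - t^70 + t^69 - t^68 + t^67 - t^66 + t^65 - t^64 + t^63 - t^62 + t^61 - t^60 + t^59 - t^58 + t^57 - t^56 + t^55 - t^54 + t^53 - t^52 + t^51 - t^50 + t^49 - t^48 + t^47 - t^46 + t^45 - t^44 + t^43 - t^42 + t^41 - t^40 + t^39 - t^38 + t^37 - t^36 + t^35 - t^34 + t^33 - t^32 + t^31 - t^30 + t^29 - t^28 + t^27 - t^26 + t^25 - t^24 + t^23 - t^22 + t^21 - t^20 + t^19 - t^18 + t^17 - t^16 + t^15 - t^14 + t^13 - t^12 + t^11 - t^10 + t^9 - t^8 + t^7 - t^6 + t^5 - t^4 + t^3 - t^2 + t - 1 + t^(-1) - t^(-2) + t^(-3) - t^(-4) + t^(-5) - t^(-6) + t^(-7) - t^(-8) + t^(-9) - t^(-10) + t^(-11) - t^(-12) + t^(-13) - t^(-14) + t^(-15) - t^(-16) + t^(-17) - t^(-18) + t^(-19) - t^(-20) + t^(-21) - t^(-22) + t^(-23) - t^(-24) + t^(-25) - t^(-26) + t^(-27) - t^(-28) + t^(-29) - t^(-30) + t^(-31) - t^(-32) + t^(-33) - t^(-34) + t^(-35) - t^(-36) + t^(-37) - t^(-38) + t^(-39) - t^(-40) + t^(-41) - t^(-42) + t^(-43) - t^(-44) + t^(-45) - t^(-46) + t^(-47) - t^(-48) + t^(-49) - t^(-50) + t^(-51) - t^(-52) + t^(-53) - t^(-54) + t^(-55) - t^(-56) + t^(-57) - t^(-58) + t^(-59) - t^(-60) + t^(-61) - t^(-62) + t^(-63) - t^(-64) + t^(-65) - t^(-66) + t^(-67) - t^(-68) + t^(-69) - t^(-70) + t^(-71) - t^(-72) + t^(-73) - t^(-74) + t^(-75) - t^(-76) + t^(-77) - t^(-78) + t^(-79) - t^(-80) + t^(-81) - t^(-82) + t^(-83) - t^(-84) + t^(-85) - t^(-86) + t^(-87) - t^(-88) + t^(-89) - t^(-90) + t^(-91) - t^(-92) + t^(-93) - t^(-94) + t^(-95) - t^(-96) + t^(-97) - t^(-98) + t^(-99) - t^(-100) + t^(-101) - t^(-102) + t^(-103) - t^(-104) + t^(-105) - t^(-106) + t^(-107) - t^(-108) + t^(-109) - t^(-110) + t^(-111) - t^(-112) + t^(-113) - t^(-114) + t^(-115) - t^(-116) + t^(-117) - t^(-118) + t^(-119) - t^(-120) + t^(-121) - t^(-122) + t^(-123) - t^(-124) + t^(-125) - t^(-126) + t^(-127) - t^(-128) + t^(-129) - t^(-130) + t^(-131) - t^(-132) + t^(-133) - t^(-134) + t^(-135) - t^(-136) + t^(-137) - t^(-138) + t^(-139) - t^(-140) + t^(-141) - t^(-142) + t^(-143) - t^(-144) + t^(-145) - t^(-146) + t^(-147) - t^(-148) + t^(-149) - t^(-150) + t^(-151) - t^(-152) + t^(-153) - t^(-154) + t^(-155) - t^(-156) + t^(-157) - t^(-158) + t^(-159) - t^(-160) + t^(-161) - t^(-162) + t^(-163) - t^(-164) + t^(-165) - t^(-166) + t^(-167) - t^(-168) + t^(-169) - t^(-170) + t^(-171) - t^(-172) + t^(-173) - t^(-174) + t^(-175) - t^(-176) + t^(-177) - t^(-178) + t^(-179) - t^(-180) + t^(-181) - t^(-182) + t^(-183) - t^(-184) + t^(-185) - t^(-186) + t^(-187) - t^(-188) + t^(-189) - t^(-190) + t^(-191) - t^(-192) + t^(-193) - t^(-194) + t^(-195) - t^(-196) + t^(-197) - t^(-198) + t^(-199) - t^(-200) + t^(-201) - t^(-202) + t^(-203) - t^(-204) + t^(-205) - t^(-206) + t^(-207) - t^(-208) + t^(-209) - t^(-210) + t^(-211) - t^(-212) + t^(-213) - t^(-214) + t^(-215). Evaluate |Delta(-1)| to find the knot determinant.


Step 1: The polynomial has 431 terms with alternating signs, exponents from 215 down to -215.
Step 2: Substitute t = -1. The i-th term has coefficient (-1)^i and exponent (m-i),
  so its value is (-1)^i * (-1)^(m-i) = (-1)^m = -1 for every i.
Step 3: All 431 terms equal -1, so Delta(-1) = 431 * (-1) = -431
Step 4: |Delta(-1)| = 431

431


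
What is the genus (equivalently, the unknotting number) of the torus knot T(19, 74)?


For a torus knot T(p,q), both the unknotting number and genus equal (p-1)(q-1)/2.
= (19-1)(74-1)/2
= 18*73/2
= 1314/2 = 657

657


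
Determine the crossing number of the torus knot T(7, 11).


For a torus knot T(p, q) with gcd(p,q)=1,
the crossing number is min(p*(q-1), q*(p-1)).
p*(q-1) = 7*10 = 70
q*(p-1) = 11*6 = 66
min(70, 66) = 66

66


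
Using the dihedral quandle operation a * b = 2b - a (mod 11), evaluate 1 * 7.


1 * 7 = 2*7 - 1 mod 11
= 14 - 1 mod 11
= 13 mod 11 = 2

2


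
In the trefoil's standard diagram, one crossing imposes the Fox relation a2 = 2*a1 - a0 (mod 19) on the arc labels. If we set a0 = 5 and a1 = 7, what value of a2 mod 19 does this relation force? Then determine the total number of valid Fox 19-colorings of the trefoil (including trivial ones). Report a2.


Step 1: Apply the given crossing relation 2*a1 - a0 - a2 = 0 (mod 19).
  a2 = 2*a1 - a0 mod 19
  a2 = 2*7 - 5 mod 19
  a2 = 14 - 5 mod 19
  a2 = 9 mod 19 = 9
Step 2: The trefoil has determinant 3.
  Number of Fox p-colorings (p prime) is p^2 if p = 3, else p.
  Since 19 does not divide 3, only trivial (constant) colorings exist.
  (So the trial a0 = 5, a1 = 7 with a0 != a1 does NOT extend to a valid coloring of the whole trefoil: the other two crossing relations require 3*(a1 - a0) = 0 (mod 19), which fails.)
  Total colorings = 19
Step 3: a2 = 9, total Fox 19-colorings = 19

9


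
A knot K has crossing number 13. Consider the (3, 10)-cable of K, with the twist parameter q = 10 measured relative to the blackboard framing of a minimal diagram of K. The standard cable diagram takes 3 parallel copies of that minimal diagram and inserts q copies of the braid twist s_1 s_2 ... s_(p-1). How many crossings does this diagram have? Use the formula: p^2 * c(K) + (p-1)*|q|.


Step 1: Each of the c(K) crossings of the companion diagram becomes p*p = p^2 crossings among the p parallel strands, and each of the |q| twists s_1 s_2 ... s_(p-1) adds (p-1) crossings.
  Crossings = p^2 * c(K) + (p-1)*|q|
Step 2: = 3^2 * 13 + (3-1)*10
Step 3: = 9*13 + 2*10
Step 4: = 117 + 20 = 137

137


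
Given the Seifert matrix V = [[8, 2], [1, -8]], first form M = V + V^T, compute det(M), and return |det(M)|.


Step 1: Form V + V^T where V = [[8, 2], [1, -8]]
  V^T = [[8, 1], [2, -8]]
  V + V^T = [[16, 3], [3, -16]]
Step 2: det(V + V^T) = 16*(-16) - 3*3
  = -256 - 9 = -265
Step 3: Knot determinant = |det(V + V^T)| = |-265| = 265

265


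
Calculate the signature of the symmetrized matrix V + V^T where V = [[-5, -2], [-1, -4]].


Step 1: V + V^T = [[-10, -3], [-3, -8]]
Step 2: trace = -18, det = 71
Step 3: Discriminant = (-18)^2 - 4*71 = 40
Step 4: Eigenvalues: -5.83772, -12.1623
Step 5: Signature = (# positive eigenvalues) - (# negative eigenvalues) = -2

-2


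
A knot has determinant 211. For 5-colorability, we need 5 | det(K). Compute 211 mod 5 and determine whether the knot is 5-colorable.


Step 1: A knot is p-colorable if and only if p divides its determinant.
Step 2: Compute 211 mod 5.
211 = 42 * 5 + 1
Step 3: 211 mod 5 = 1
Step 4: The knot is 5-colorable: no

1


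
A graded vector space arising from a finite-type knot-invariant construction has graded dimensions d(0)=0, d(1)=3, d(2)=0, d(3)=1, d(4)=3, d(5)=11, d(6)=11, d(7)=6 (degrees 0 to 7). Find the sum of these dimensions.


Total dimension = d(0) + d(1) + ... + d(7)
= 0 + 3 + 0 + 1 + 3 + 11 + 11 + 6
= 35

35


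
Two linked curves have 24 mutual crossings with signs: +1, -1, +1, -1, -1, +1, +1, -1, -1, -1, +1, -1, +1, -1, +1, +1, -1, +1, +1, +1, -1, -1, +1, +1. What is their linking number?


Step 1: Count positive crossings: 13
Step 2: Count negative crossings: 11
Step 3: Sum of signs = 13 - 11 = 2
Step 4: Linking number = sum/2 = 2/2 = 1

1


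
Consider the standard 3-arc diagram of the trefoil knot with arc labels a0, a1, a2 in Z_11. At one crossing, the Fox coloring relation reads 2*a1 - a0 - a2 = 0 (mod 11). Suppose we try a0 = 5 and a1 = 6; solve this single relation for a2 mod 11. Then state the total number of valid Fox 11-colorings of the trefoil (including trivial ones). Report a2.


Step 1: Apply the given crossing relation 2*a1 - a0 - a2 = 0 (mod 11).
  a2 = 2*a1 - a0 mod 11
  a2 = 2*6 - 5 mod 11
  a2 = 12 - 5 mod 11
  a2 = 7 mod 11 = 7
Step 2: The trefoil has determinant 3.
  Number of Fox p-colorings (p prime) is p^2 if p = 3, else p.
  Since 11 does not divide 3, only trivial (constant) colorings exist.
  (So the trial a0 = 5, a1 = 6 with a0 != a1 does NOT extend to a valid coloring of the whole trefoil: the other two crossing relations require 3*(a1 - a0) = 0 (mod 11), which fails.)
  Total colorings = 11
Step 3: a2 = 7, total Fox 11-colorings = 11

7


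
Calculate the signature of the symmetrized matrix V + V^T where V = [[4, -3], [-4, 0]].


Step 1: V + V^T = [[8, -7], [-7, 0]]
Step 2: trace = 8, det = -49
Step 3: Discriminant = 8^2 - 4*(-49) = 260
Step 4: Eigenvalues: 12.0623, -4.06226
Step 5: Signature = (# positive eigenvalues) - (# negative eigenvalues) = 0

0


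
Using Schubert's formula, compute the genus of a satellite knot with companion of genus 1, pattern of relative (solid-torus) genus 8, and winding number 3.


Schubert: g(satellite) = g_rel(pattern) + |winding| * g(companion),
where g_rel(pattern) is the genus of the pattern relative to the solid torus.
= 8 + 3 * 1
= 8 + 3 = 11

11


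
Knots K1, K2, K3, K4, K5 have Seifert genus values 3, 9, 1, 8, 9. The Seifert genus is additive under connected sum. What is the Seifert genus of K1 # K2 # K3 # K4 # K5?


The Seifert genus is additive under connected sum.
Seifert genus(K1 # K2 # K3 # K4 # K5) = (3) + (9) + (1) + (8) + (9)
= 30

30


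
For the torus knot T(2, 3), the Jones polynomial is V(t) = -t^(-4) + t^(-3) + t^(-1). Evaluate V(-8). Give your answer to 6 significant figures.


Substituting t = -8 into V(t) = -t^(-4) + t^(-3) + t^(-1):
  (-)t^(-4) = -0.000244141
  (+)t^(-3) = -0.00195312
  (+)t^(-1) = -0.125
Sum = (-0.000244141) + (-0.00195312) + (-0.125)
= -0.1271972656
Rounded to 6 significant figures: -0.127197

-0.127197


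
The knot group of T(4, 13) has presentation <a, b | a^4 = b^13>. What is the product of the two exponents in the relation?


The relation is a^4 = b^13.
Product of exponents = 4 * 13
= 52

52


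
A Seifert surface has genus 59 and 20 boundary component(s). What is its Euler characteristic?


chi = 2 - 2g - b
= 2 - 2*59 - 20
= 2 - 118 - 20 = -136

-136


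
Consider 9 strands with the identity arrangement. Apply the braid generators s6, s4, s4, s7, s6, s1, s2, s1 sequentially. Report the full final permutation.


Starting with identity [1, 2, 3, 4, 5, 6, 7, 8, 9].
Apply generators in sequence:
  After s6: [1, 2, 3, 4, 5, 7, 6, 8, 9]
  After s4: [1, 2, 3, 5, 4, 7, 6, 8, 9]
  After s4: [1, 2, 3, 4, 5, 7, 6, 8, 9]
  After s7: [1, 2, 3, 4, 5, 7, 8, 6, 9]
  After s6: [1, 2, 3, 4, 5, 8, 7, 6, 9]
  After s1: [2, 1, 3, 4, 5, 8, 7, 6, 9]
  After s2: [2, 3, 1, 4, 5, 8, 7, 6, 9]
  After s1: [3, 2, 1, 4, 5, 8, 7, 6, 9]
Final permutation: [3, 2, 1, 4, 5, 8, 7, 6, 9]

[3, 2, 1, 4, 5, 8, 7, 6, 9]


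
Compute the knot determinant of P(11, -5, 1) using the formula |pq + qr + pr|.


Step 1: Compute pq + qr + pr.
pq = 11*(-5) = -55
qr = (-5)*1 = -5
pr = 11*1 = 11
pq + qr + pr = -55 + (-5) + 11 = -49
Step 2: Take absolute value.
det(P(11,-5,1)) = |-49| = 49

49


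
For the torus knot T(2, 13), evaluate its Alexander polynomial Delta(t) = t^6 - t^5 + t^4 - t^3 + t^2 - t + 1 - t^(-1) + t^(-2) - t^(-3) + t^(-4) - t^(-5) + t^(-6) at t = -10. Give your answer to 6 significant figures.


Substituting t = -10 into Delta(t) = t^6 - t^5 + t^4 - t^3 + t^2 - t + 1 - t^(-1) + t^(-2) - t^(-3) + t^(-4) - t^(-5) + t^(-6):
Term values: (1000000) + (100000) + (10000) + (1000) + (100) + (10) + (1) + (0.1) + (0.01) + (0.001) + (0.0001) + (1e-05) + (1e-06)
Sum = 1111111.111
Rounded to 6 significant figures: 1.11111e+06

1.11111e+06


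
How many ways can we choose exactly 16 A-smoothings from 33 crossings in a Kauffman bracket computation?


We choose which 16 of 33 crossings get A-smoothings.
C(33, 16) = 33! / (16! * 17!)
= 1166803110

1166803110


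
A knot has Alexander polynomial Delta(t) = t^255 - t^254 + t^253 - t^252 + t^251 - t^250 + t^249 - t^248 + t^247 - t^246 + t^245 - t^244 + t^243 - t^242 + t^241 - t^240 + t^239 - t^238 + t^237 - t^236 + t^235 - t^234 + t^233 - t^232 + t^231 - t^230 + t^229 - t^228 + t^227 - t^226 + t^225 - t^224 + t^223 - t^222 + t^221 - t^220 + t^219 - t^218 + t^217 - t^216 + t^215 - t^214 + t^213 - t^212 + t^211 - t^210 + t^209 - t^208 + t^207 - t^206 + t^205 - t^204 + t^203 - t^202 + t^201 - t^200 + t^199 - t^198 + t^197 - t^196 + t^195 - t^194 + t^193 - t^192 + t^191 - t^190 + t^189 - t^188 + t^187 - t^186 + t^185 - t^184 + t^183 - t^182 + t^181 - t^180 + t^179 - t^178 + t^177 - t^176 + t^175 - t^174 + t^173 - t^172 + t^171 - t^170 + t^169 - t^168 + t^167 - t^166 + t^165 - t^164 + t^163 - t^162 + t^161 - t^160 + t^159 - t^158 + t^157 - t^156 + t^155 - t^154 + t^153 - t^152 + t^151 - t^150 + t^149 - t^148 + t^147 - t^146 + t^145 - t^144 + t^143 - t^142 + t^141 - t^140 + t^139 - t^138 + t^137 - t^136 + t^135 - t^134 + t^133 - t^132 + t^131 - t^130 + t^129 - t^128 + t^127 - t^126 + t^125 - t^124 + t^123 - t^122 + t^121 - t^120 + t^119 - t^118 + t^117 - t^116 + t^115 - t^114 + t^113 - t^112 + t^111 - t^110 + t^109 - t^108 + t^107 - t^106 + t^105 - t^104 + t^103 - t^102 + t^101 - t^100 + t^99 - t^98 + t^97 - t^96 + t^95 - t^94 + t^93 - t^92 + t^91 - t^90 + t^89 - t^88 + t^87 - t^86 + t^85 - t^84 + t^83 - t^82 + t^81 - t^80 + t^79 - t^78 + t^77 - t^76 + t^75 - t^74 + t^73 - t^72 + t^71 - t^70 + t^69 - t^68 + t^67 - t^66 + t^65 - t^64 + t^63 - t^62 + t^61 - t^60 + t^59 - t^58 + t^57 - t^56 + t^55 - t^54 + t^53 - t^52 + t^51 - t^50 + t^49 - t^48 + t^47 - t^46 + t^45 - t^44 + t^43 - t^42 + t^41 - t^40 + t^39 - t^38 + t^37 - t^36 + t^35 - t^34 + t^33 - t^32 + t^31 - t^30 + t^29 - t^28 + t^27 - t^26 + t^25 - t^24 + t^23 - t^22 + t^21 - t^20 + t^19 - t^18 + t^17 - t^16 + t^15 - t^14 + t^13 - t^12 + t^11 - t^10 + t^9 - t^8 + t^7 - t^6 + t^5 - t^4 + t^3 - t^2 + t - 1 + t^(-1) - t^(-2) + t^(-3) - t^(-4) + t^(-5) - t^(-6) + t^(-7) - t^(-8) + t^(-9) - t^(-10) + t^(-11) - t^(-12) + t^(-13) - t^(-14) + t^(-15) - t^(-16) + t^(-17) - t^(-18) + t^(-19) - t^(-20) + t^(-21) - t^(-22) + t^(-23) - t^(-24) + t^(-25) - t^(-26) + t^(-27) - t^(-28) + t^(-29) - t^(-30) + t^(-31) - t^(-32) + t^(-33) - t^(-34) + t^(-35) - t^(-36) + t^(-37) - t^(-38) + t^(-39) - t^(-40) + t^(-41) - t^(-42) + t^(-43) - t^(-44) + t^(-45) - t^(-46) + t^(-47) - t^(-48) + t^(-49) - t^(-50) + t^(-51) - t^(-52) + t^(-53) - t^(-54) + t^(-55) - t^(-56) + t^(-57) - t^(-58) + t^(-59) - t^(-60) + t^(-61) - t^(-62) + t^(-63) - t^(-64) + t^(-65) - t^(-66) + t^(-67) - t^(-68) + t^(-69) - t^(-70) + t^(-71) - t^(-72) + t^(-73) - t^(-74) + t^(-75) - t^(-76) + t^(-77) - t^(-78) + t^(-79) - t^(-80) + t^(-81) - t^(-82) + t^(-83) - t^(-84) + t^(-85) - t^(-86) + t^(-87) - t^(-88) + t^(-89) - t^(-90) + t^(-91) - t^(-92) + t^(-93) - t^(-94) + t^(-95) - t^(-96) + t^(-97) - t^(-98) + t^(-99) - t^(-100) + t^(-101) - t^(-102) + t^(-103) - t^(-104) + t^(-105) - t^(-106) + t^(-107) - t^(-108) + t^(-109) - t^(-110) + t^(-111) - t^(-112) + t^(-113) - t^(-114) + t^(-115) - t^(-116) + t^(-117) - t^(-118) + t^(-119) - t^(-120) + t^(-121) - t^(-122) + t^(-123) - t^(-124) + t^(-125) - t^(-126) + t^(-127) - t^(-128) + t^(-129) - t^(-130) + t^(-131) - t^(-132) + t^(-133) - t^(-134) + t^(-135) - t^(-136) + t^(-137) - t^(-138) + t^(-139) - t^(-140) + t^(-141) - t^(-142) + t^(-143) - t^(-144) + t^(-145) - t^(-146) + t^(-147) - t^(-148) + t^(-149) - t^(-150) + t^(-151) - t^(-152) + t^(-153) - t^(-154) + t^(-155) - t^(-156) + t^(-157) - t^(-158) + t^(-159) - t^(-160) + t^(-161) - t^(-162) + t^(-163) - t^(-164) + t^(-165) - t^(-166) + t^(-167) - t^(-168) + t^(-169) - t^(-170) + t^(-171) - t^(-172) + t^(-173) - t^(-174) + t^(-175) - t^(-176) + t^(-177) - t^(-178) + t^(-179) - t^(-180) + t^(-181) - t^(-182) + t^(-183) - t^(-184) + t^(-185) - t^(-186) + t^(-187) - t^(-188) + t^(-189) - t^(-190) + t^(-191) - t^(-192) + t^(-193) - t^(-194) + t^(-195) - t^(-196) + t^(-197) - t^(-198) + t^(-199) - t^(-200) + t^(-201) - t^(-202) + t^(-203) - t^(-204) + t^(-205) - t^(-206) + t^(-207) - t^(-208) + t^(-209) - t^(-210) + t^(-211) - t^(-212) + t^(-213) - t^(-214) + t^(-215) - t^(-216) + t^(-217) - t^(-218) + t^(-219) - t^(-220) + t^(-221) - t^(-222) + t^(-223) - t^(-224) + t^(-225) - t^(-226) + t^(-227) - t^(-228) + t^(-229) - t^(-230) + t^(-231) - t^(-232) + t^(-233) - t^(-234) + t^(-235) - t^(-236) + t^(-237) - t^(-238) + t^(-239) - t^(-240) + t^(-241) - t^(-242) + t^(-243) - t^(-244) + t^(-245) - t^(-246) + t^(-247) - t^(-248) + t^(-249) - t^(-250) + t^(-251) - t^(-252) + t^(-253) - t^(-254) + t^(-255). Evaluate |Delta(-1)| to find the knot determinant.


Step 1: The polynomial has 511 terms with alternating signs, exponents from 255 down to -255.
Step 2: Substitute t = -1. The i-th term has coefficient (-1)^i and exponent (m-i),
  so its value is (-1)^i * (-1)^(m-i) = (-1)^m = -1 for every i.
Step 3: All 511 terms equal -1, so Delta(-1) = 511 * (-1) = -511
Step 4: |Delta(-1)| = 511

511
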